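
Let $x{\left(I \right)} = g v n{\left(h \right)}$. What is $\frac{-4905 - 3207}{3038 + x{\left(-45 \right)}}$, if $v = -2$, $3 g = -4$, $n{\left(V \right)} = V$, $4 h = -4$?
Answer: $- \frac{12168}{4553} \approx -2.6725$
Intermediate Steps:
$h = -1$ ($h = \frac{1}{4} \left(-4\right) = -1$)
$g = - \frac{4}{3}$ ($g = \frac{1}{3} \left(-4\right) = - \frac{4}{3} \approx -1.3333$)
$x{\left(I \right)} = - \frac{8}{3}$ ($x{\left(I \right)} = \left(- \frac{4}{3}\right) \left(-2\right) \left(-1\right) = \frac{8}{3} \left(-1\right) = - \frac{8}{3}$)
$\frac{-4905 - 3207}{3038 + x{\left(-45 \right)}} = \frac{-4905 - 3207}{3038 - \frac{8}{3}} = - \frac{8112}{\frac{9106}{3}} = \left(-8112\right) \frac{3}{9106} = - \frac{12168}{4553}$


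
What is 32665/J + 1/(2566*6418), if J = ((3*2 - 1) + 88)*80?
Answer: 26897321723/6126314736 ≈ 4.3905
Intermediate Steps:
J = 7440 (J = ((6 - 1) + 88)*80 = (5 + 88)*80 = 93*80 = 7440)
32665/J + 1/(2566*6418) = 32665/7440 + 1/(2566*6418) = 32665*(1/7440) + (1/2566)*(1/6418) = 6533/1488 + 1/16468588 = 26897321723/6126314736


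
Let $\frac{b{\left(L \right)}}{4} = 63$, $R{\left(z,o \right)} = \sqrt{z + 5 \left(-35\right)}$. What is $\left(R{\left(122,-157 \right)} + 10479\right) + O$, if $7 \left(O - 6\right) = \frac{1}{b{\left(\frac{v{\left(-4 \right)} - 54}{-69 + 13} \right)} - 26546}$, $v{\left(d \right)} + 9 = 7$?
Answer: $\frac{1929848129}{184058} + i \sqrt{53} \approx 10485.0 + 7.2801 i$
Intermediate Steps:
$v{\left(d \right)} = -2$ ($v{\left(d \right)} = -9 + 7 = -2$)
$R{\left(z,o \right)} = \sqrt{-175 + z}$ ($R{\left(z,o \right)} = \sqrt{z - 175} = \sqrt{-175 + z}$)
$b{\left(L \right)} = 252$ ($b{\left(L \right)} = 4 \cdot 63 = 252$)
$O = \frac{1104347}{184058}$ ($O = 6 + \frac{1}{7 \left(252 - 26546\right)} = 6 + \frac{1}{7 \left(-26294\right)} = 6 + \frac{1}{7} \left(- \frac{1}{26294}\right) = 6 - \frac{1}{184058} = \frac{1104347}{184058} \approx 6.0$)
$\left(R{\left(122,-157 \right)} + 10479\right) + O = \left(\sqrt{-175 + 122} + 10479\right) + \frac{1104347}{184058} = \left(\sqrt{-53} + 10479\right) + \frac{1104347}{184058} = \left(i \sqrt{53} + 10479\right) + \frac{1104347}{184058} = \left(10479 + i \sqrt{53}\right) + \frac{1104347}{184058} = \frac{1929848129}{184058} + i \sqrt{53}$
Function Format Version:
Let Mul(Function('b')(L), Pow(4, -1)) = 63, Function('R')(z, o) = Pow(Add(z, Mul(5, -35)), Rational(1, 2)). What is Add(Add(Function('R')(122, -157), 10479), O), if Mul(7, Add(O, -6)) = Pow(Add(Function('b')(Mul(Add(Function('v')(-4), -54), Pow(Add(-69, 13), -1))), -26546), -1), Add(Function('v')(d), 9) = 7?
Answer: Add(Rational(1929848129, 184058), Mul(I, Pow(53, Rational(1, 2)))) ≈ Add(10485., Mul(7.2801, I))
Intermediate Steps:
Function('v')(d) = -2 (Function('v')(d) = Add(-9, 7) = -2)
Function('R')(z, o) = Pow(Add(-175, z), Rational(1, 2)) (Function('R')(z, o) = Pow(Add(z, -175), Rational(1, 2)) = Pow(Add(-175, z), Rational(1, 2)))
Function('b')(L) = 252 (Function('b')(L) = Mul(4, 63) = 252)
O = Rational(1104347, 184058) (O = Add(6, Mul(Rational(1, 7), Pow(Add(252, -26546), -1))) = Add(6, Mul(Rational(1, 7), Pow(-26294, -1))) = Add(6, Mul(Rational(1, 7), Rational(-1, 26294))) = Add(6, Rational(-1, 184058)) = Rational(1104347, 184058) ≈ 6.0000)
Add(Add(Function('R')(122, -157), 10479), O) = Add(Add(Pow(Add(-175, 122), Rational(1, 2)), 10479), Rational(1104347, 184058)) = Add(Add(Pow(-53, Rational(1, 2)), 10479), Rational(1104347, 184058)) = Add(Add(Mul(I, Pow(53, Rational(1, 2))), 10479), Rational(1104347, 184058)) = Add(Add(10479, Mul(I, Pow(53, Rational(1, 2)))), Rational(1104347, 184058)) = Add(Rational(1929848129, 184058), Mul(I, Pow(53, Rational(1, 2))))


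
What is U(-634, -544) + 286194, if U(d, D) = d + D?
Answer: 285016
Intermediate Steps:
U(d, D) = D + d
U(-634, -544) + 286194 = (-544 - 634) + 286194 = -1178 + 286194 = 285016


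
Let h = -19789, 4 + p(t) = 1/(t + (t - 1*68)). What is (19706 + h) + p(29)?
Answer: -871/10 ≈ -87.100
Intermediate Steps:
p(t) = -4 + 1/(-68 + 2*t) (p(t) = -4 + 1/(t + (t - 1*68)) = -4 + 1/(t + (t - 68)) = -4 + 1/(t + (-68 + t)) = -4 + 1/(-68 + 2*t))
(19706 + h) + p(29) = (19706 - 19789) + (273 - 8*29)/(2*(-34 + 29)) = -83 + (½)*(273 - 232)/(-5) = -83 + (½)*(-⅕)*41 = -83 - 41/10 = -871/10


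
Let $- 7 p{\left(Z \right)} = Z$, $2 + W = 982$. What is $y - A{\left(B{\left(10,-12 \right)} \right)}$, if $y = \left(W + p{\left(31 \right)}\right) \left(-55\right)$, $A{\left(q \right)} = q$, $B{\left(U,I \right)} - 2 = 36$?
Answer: $- \frac{375861}{7} \approx -53694.0$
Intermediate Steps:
$W = 980$ ($W = -2 + 982 = 980$)
$B{\left(U,I \right)} = 38$ ($B{\left(U,I \right)} = 2 + 36 = 38$)
$p{\left(Z \right)} = - \frac{Z}{7}$
$y = - \frac{375595}{7}$ ($y = \left(980 - \frac{31}{7}\right) \left(-55\right) = \frac{6829}{7} \left(-55\right) = - \frac{375595}{7} \approx -53656.0$)
$y - A{\left(B{\left(10,-12 \right)} \right)} = - \frac{375595}{7} - 38 = - \frac{375861}{7}$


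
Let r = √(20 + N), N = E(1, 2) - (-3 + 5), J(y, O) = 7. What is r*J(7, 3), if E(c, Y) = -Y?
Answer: 28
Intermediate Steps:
N = -4 (N = -1*2 - (-3 + 5) = -2 - 1*2 = -2 - 2 = -4)
r = 4 (r = √(20 - 4) = √16 = 4)
r*J(7, 3) = 4*7 = 28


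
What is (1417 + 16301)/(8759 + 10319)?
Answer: 8859/9539 ≈ 0.92871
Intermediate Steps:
(1417 + 16301)/(8759 + 10319) = 17718/19078 = 17718*(1/19078) = 8859/9539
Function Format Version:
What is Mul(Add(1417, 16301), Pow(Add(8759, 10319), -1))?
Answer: Rational(8859, 9539) ≈ 0.92871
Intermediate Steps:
Mul(Add(1417, 16301), Pow(Add(8759, 10319), -1)) = Mul(17718, Pow(19078, -1)) = Mul(17718, Rational(1, 19078)) = Rational(8859, 9539)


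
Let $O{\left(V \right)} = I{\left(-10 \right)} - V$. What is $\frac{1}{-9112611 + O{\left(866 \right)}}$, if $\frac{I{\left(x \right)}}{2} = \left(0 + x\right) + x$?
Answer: $- \frac{1}{9113517} \approx -1.0973 \cdot 10^{-7}$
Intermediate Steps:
$I{\left(x \right)} = 4 x$ ($I{\left(x \right)} = 2 \left(\left(0 + x\right) + x\right) = 2 \left(x + x\right) = 2 \cdot 2 x = 4 x$)
$O{\left(V \right)} = -40 - V$ ($O{\left(V \right)} = 4 \left(-10\right) - V = -40 - V$)
$\frac{1}{-9112611 + O{\left(866 \right)}} = \frac{1}{-9112611 - 906} = \frac{1}{-9113517} = - \frac{1}{9113517}$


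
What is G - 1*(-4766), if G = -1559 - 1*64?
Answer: 3143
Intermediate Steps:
G = -1623 (G = -1559 - 64 = -1623)
G - 1*(-4766) = -1623 - 1*(-4766) = -1623 + 4766 = 3143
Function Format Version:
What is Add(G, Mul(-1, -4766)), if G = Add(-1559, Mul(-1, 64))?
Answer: 3143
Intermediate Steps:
G = -1623 (G = Add(-1559, -64) = -1623)
Add(G, Mul(-1, -4766)) = Add(-1623, Mul(-1, -4766)) = Add(-1623, 4766) = 3143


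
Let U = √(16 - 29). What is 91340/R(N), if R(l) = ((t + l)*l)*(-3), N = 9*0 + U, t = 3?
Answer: 91340*√13/(39*(√13 - 3*I)) ≈ 1383.9 + 1151.5*I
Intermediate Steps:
U = I*√13 (U = √(-13) = I*√13 ≈ 3.6056*I)
N = I*√13 (N = 9*0 + I*√13 = 0 + I*√13 = I*√13 ≈ 3.6056*I)
R(l) = -3*l*(3 + l) (R(l) = ((3 + l)*l)*(-3) = (l*(3 + l))*(-3) = -3*l*(3 + l))
91340/R(N) = 91340/((-3*I*√13*(3 + I*√13))) = 91340*(I*√13/(39*(3 + I*√13))) = 91340*I*√13/(39*(3 + I*√13))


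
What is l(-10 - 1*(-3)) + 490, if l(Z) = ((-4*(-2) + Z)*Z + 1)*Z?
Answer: 532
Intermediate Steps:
l(Z) = Z*(1 + Z*(8 + Z)) (l(Z) = ((8 + Z)*Z + 1)*Z = (Z*(8 + Z) + 1)*Z = (1 + Z*(8 + Z))*Z = Z*(1 + Z*(8 + Z)))
l(-10 - 1*(-3)) + 490 = (-10 - 1*(-3))*(1 + (-10 - 1*(-3))**2 + 8*(-10 - 1*(-3))) + 490 = (-10 + 3)*(1 + (-10 + 3)**2 + 8*(-10 + 3)) + 490 = -7*(1 + (-7)**2 + 8*(-7)) + 490 = -7*(1 + 49 - 56) + 490 = -7*(-6) + 490 = 42 + 490 = 532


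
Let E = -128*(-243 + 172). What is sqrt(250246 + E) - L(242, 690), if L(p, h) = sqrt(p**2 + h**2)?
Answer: sqrt(259334) - 2*sqrt(133666) ≈ -221.96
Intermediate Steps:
E = 9088 (E = -128*(-71) = 9088)
L(p, h) = sqrt(h**2 + p**2)
sqrt(250246 + E) - L(242, 690) = sqrt(250246 + 9088) - sqrt(690**2 + 242**2) = sqrt(259334) - sqrt(476100 + 58564) = sqrt(259334) - sqrt(534664) = sqrt(259334) - 2*sqrt(133666)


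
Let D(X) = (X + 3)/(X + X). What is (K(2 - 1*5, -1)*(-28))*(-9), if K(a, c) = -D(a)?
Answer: 0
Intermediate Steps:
D(X) = (3 + X)/(2*X) (D(X) = (3 + X)/((2*X)) = (3 + X)*(1/(2*X)) = (3 + X)/(2*X))
K(a, c) = -(3 + a)/(2*a)
(K(2 - 1*5, -1)*(-28))*(-9) = (((-3 - (2 - 1*5))/(2*(2 - 1*5)))*(-28))*(-9) = (((-3 - (2 - 5))/(2*(2 - 5)))*(-28))*(-9) = (((½)*(-3 - 1*(-3))/(-3))*(-28))*(-9) = (((½)*(-⅓)*(-3 + 3))*(-28))*(-9) = (((½)*(-⅓)*0)*(-28))*(-9) = (0*(-28))*(-9) = 0*(-9) = 0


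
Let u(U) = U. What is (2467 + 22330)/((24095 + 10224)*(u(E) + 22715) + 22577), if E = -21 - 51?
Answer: 24797/777107694 ≈ 3.1909e-5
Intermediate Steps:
E = -72
(2467 + 22330)/((24095 + 10224)*(u(E) + 22715) + 22577) = (2467 + 22330)/((24095 + 10224)*(-72 + 22715) + 22577) = 24797/(34319*22643 + 22577) = 24797/(777085117 + 22577) = 24797/777107694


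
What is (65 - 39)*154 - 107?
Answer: 3897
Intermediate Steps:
(65 - 39)*154 - 107 = 26*154 - 107 = 4004 - 107 = 3897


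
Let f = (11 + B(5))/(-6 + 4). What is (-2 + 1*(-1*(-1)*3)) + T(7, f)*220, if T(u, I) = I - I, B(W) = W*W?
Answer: 1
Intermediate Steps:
B(W) = W²
f = -18 (f = (11 + 5²)/(-6 + 4) = (11 + 25)/(-2) = 36*(-½) = -18)
T(u, I) = 0
(-2 + 1*(-1*(-1)*3)) + T(7, f)*220 = (-2 + 1*(-1*(-1)*3)) + 0*220 = (-2 + 1*(1*3)) + 0 = (-2 + 1*3) + 0 = (-2 + 3) + 0 = 1 + 0 = 1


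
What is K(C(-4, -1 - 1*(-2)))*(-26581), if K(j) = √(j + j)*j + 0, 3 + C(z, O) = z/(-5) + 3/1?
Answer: -212648*√10/25 ≈ -26898.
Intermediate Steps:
C(z, O) = -z/5 (C(z, O) = -3 + (z/(-5) + 3/1) = -3 + (z*(-⅕) + 3*1) = -3 + (-z/5 + 3) = -3 + (3 - z/5) = -z/5)
K(j) = √2*j^(3/2) (K(j) = √(2*j)*j + 0 = (√2*√j)*j + 0 = √2*j^(3/2) + 0 = √2*j^(3/2))
K(C(-4, -1 - 1*(-2)))*(-26581) = (√2*(-⅕*(-4))^(3/2))*(-26581) = (√2*(⅘)^(3/2))*(-26581) = (√2*(8*√5/25))*(-26581) = (8*√10/25)*(-26581) = -212648*√10/25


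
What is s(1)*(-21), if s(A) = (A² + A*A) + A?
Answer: -63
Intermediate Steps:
s(A) = A + 2*A² (s(A) = (A² + A²) + A = 2*A² + A = A + 2*A²)
s(1)*(-21) = (1*(1 + 2*1))*(-21) = (1*(1 + 2))*(-21) = (1*3)*(-21) = 3*(-21) = -63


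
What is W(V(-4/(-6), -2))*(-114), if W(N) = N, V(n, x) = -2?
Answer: 228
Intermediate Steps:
W(V(-4/(-6), -2))*(-114) = -2*(-114) = 228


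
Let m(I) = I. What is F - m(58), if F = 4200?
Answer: 4142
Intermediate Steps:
F - m(58) = 4200 - 1*58 = 4200 - 58 = 4142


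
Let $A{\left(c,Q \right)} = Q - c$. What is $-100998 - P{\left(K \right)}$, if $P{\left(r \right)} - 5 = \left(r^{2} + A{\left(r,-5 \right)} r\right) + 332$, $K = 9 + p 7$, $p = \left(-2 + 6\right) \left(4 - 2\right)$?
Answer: $-101010$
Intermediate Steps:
$p = 8$ ($p = 4 \cdot 2 = 8$)
$K = 65$ ($K = 9 + 8 \cdot 7 = 9 + 56 = 65$)
$P{\left(r \right)} = 337 + r^{2} + r \left(-5 - r\right)$ ($P{\left(r \right)} = 5 + \left(\left(r^{2} + \left(-5 - r\right) r\right) + 332\right) = 5 + \left(\left(r^{2} + r \left(-5 - r\right)\right) + 332\right) = 5 + \left(332 + r^{2} + r \left(-5 - r\right)\right) = 337 + r^{2} + r \left(-5 - r\right)$)
$-100998 - P{\left(K \right)} = -100998 - \left(337 - 325\right) = -100998 - 12 = -101010$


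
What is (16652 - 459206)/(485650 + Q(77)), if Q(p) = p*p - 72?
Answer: -442554/491507 ≈ -0.90040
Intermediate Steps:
Q(p) = -72 + p**2 (Q(p) = p**2 - 72 = -72 + p**2)
(16652 - 459206)/(485650 + Q(77)) = (16652 - 459206)/(485650 + (-72 + 77**2)) = -442554/(485650 + (-72 + 5929)) = -442554/(485650 + 5857) = -442554/491507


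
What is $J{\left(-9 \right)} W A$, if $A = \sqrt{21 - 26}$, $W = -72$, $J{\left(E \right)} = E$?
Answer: $648 i \sqrt{5} \approx 1449.0 i$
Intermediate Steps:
$A = i \sqrt{5}$ ($A = \sqrt{-5} = i \sqrt{5} \approx 2.2361 i$)
$J{\left(-9 \right)} W A = \left(-9\right) \left(-72\right) i \sqrt{5} = 648 i \sqrt{5}$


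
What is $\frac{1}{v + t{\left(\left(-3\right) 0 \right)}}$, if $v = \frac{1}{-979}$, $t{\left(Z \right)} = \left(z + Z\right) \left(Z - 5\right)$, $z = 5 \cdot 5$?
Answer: $- \frac{979}{122376} \approx -0.0079999$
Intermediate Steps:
$z = 25$
$t{\left(Z \right)} = \left(-5 + Z\right) \left(25 + Z\right)$ ($t{\left(Z \right)} = \left(25 + Z\right) \left(Z - 5\right) = \left(25 + Z\right) \left(-5 + Z\right) = \left(-5 + Z\right) \left(25 + Z\right)$)
$v = - \frac{1}{979} \approx -0.0010215$
$\frac{1}{v + t{\left(\left(-3\right) 0 \right)}} = \frac{1}{- \frac{1}{979} + \left(-125 + \left(\left(-3\right) 0\right)^{2} + 20 \left(\left(-3\right) 0\right)\right)} = \frac{1}{- \frac{1}{979} + \left(-125 + 0^{2} + 20 \cdot 0\right)} = \frac{1}{- \frac{1}{979} + \left(-125 + 0 + 0\right)} = \frac{1}{- \frac{1}{979} - 125} = \frac{1}{- \frac{122376}{979}} = - \frac{979}{122376}$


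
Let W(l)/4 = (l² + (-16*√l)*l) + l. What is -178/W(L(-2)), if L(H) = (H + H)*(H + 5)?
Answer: -979/76632 + 356*I*√3/9579 ≈ -0.012775 + 0.064371*I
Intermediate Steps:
L(H) = 2*H*(5 + H) (L(H) = (2*H)*(5 + H) = 2*H*(5 + H))
W(l) = -64*l^(3/2) + 4*l + 4*l² (W(l) = 4*((l² + (-16*√l)*l) + l) = 4*((l² - 16*l^(3/2)) + l) = 4*(l + l² - 16*l^(3/2)) = -64*l^(3/2) + 4*l + 4*l²)
-178/W(L(-2)) = -178/(-64*(-8*I*(5 - 2)^(3/2)) + 4*(2*(-2)*(5 - 2)) + 4*(2*(-2)*(5 - 2))²) = -178/(-64*(-24*I*√3) + 4*(2*(-2)*3) + 4*(2*(-2)*3)²) = -178/(-(-1536)*I*√3 + 4*(-12) + 4*(-12)²) = -178/(-(-1536)*I*√3 - 48 + 4*144) = -178/(1536*I*√3 - 48 + 576) = -178/(528 + 1536*I*√3)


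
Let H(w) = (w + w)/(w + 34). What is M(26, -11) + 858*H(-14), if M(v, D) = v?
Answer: -5876/5 ≈ -1175.2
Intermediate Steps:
H(w) = 2*w/(34 + w) (H(w) = (2*w)/(34 + w) = 2*w/(34 + w))
M(26, -11) + 858*H(-14) = 26 + 858*(2*(-14)/(34 - 14)) = 26 + 858*(2*(-14)/20) = 26 + 858*(2*(-14)*(1/20)) = 26 + 858*(-7/5) = 26 - 6006/5 = -5876/5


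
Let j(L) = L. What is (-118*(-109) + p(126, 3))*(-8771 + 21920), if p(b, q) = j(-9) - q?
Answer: 168964650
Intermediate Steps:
p(b, q) = -9 - q
(-118*(-109) + p(126, 3))*(-8771 + 21920) = (-118*(-109) + (-9 - 1*3))*(-8771 + 21920) = (12862 + (-9 - 3))*13149 = (12862 - 12)*13149 = 12850*13149 = 168964650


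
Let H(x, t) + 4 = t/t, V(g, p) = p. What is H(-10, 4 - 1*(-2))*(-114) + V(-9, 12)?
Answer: 354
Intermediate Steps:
H(x, t) = -3 (H(x, t) = -4 + t/t = -4 + 1 = -3)
H(-10, 4 - 1*(-2))*(-114) + V(-9, 12) = -3*(-114) + 12 = 342 + 12 = 354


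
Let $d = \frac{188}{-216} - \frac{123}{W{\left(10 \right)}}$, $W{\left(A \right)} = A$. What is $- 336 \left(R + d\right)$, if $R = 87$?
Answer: $- \frac{1116304}{45} \approx -24807.0$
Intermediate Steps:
$d = - \frac{1778}{135}$ ($d = \frac{188}{-216} - \frac{123}{10} = 188 \left(- \frac{1}{216}\right) - \frac{123}{10} = - \frac{47}{54} - \frac{123}{10} = - \frac{1778}{135} \approx -13.17$)
$- 336 \left(R + d\right) = - 336 \left(87 - \frac{1778}{135}\right) = \left(-336\right) \frac{9967}{135} = - \frac{1116304}{45}$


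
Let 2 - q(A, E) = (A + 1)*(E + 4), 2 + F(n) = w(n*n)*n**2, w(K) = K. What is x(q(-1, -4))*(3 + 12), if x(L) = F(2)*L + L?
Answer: 450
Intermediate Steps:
F(n) = -2 + n**4 (F(n) = -2 + (n*n)*n**2 = -2 + n**2*n**2 = -2 + n**4)
q(A, E) = 2 - (1 + A)*(4 + E) (q(A, E) = 2 - (A + 1)*(E + 4) = 2 - (1 + A)*(4 + E))
x(L) = 15*L (x(L) = (-2 + 2**4)*L + L = (-2 + 16)*L + L = 14*L + L = 15*L)
x(q(-1, -4))*(3 + 12) = (15*(-2 - 1*(-4) - 4*(-1) - 1*(-1)*(-4)))*(3 + 12) = (15*(-2 + 4 + 4 - 4))*15 = (15*2)*15 = 30*15 = 450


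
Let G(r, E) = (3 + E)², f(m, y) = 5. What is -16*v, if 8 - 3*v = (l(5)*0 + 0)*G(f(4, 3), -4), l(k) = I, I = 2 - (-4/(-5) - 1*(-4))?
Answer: -128/3 ≈ -42.667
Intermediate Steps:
I = -14/5 (I = 2 - (-4*(-⅕) + 4) = 2 - (⅘ + 4) = 2 - 1*24/5 = 2 - 24/5 = -14/5 ≈ -2.8000)
l(k) = -14/5
v = 8/3 (v = 8/3 - (-14/5*0 + 0)*(3 - 4)²/3 = 8/3 - (0 + 0)*(-1)²/3 = 8/3 - 0 = 8/3 - ⅓*0 = 8/3 + 0 = 8/3 ≈ 2.6667)
-16*v = -16*8/3 = -128/3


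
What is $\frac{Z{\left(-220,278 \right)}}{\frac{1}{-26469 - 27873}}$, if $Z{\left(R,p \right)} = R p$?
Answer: $3323556720$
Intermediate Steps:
$\frac{Z{\left(-220,278 \right)}}{\frac{1}{-26469 - 27873}} = \frac{\left(-220\right) 278}{\frac{1}{-26469 - 27873}} = - \frac{61160}{\frac{1}{-54342}} = - \frac{61160}{- \frac{1}{54342}} = \left(-61160\right) \left(-54342\right) = 3323556720$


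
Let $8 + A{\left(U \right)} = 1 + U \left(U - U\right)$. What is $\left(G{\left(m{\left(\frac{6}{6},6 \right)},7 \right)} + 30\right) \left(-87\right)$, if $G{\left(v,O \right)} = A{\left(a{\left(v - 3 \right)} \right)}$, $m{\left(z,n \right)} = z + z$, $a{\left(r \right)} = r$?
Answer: $-2001$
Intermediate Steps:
$m{\left(z,n \right)} = 2 z$
$A{\left(U \right)} = -7$ ($A{\left(U \right)} = -8 + \left(1 + U \left(U - U\right)\right) = -8 + \left(1 + U 0\right) = -8 + \left(1 + 0\right) = -8 + 1 = -7$)
$G{\left(v,O \right)} = -7$
$\left(G{\left(m{\left(\frac{6}{6},6 \right)},7 \right)} + 30\right) \left(-87\right) = \left(-7 + 30\right) \left(-87\right) = 23 \left(-87\right) = -2001$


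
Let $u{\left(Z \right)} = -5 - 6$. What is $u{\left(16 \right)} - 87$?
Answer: $-98$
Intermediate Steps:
$u{\left(Z \right)} = -11$ ($u{\left(Z \right)} = -5 - 6 = -11$)
$u{\left(16 \right)} - 87 = -11 - 87 = -98$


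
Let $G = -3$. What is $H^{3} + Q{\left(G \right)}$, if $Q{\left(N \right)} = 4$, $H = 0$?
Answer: $4$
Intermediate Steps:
$H^{3} + Q{\left(G \right)} = 0^{3} + 4 = 0 + 4 = 4$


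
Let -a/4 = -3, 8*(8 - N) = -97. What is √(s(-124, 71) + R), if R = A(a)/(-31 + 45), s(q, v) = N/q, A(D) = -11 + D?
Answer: I*√273854/1736 ≈ 0.30145*I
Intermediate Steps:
N = 161/8 (N = 8 - ⅛*(-97) = 8 + 97/8 = 161/8 ≈ 20.125)
a = 12 (a = -4*(-3) = 12)
s(q, v) = 161/(8*q)
R = 1/14 (R = (-11 + 12)/(-31 + 45) = 1/14 ≈ 0.071429)
√(s(-124, 71) + R) = √((161/8)/(-124) + 1/14) = √((161/8)*(-1/124) + 1/14) = √(-161/992 + 1/14) = √(-631/6944) = I*√273854/1736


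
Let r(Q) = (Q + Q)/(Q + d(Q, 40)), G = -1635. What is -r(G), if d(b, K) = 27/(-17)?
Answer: -9265/4637 ≈ -1.9981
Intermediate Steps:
d(b, K) = -27/17 (d(b, K) = 27*(-1/17) = -27/17)
r(Q) = 2*Q/(-27/17 + Q) (r(Q) = (Q + Q)/(Q - 27/17) = (2*Q)/(-27/17 + Q) = 2*Q/(-27/17 + Q))
-r(G) = -34*(-1635)/(-27 + 17*(-1635)) = -34*(-1635)/(-27 - 27795) = -34*(-1635)/(-27822) = -34*(-1635)*(-1)/27822 = -1*9265/4637 = -9265/4637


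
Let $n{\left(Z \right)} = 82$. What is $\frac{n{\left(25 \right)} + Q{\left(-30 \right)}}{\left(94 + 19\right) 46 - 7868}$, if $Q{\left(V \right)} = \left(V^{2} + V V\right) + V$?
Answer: $- \frac{926}{1335} \approx -0.69363$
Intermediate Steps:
$Q{\left(V \right)} = V + 2 V^{2}$ ($Q{\left(V \right)} = \left(V^{2} + V^{2}\right) + V = 2 V^{2} + V = V + 2 V^{2}$)
$\frac{n{\left(25 \right)} + Q{\left(-30 \right)}}{\left(94 + 19\right) 46 - 7868} = \frac{82 - 30 \left(1 + 2 \left(-30\right)\right)}{\left(94 + 19\right) 46 - 7868} = \frac{82 - 30 \left(1 - 60\right)}{113 \cdot 46 - 7868} = \frac{82 - -1770}{5198 - 7868} = \frac{82 + 1770}{-2670} = 1852 \left(- \frac{1}{2670}\right) = - \frac{926}{1335}$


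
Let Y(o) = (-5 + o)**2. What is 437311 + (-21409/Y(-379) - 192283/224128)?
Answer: 112911454061641/258195456 ≈ 4.3731e+5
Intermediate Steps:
437311 + (-21409/Y(-379) - 192283/224128) = 437311 + (-21409/(-5 - 379)**2 - 192283/224128) = 437311 + (-21409/((-384)**2) - 192283*1/224128) = 437311 + (-21409/147456 - 192283/224128) = 437311 - 258997175/258195456 = 112911454061641/258195456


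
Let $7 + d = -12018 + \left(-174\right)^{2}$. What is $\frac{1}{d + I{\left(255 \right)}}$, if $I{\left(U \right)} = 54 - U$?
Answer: $\frac{1}{18050} \approx 5.5402 \cdot 10^{-5}$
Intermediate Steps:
$d = 18251$ ($d = -7 - \left(12018 - \left(-174\right)^{2}\right) = -7 + \left(-12018 + 30276\right) = -7 + 18258 = 18251$)
$\frac{1}{d + I{\left(255 \right)}} = \frac{1}{18251 + \left(54 - 255\right)} = \frac{1}{18251 - 201} = \frac{1}{18050}$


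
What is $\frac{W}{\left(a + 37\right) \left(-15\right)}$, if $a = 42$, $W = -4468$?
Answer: $\frac{4468}{1185} \approx 3.7705$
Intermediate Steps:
$\frac{W}{\left(a + 37\right) \left(-15\right)} = - \frac{4468}{\left(42 + 37\right) \left(-15\right)} = - \frac{4468}{79 \left(-15\right)} = - \frac{4468}{-1185} = \left(-4468\right) \left(- \frac{1}{1185}\right) = \frac{4468}{1185}$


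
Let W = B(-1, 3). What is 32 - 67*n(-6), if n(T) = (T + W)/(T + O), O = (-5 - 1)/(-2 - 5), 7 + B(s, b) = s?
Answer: -2707/18 ≈ -150.39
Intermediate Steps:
B(s, b) = -7 + s
W = -8 (W = -7 - 1 = -8)
O = 6/7 (O = -6/(-7) = -6*(-⅐) = 6/7 ≈ 0.85714)
n(T) = (-8 + T)/(6/7 + T) (n(T) = (T - 8)/(T + 6/7) = (-8 + T)/(6/7 + T))
32 - 67*n(-6) = 32 - 469*(-8 - 6)/(6 + 7*(-6)) = 32 - 469*(-14)/(6 - 42) = 32 - 469*(-14)/(-36) = 32 - 469*(-1)*(-14)/36 = 32 - 67*49/18 = 32 - 3283/18 = -2707/18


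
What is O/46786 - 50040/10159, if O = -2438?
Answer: -1182969541/237649487 ≈ -4.9778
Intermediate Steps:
O/46786 - 50040/10159 = -2438/46786 - 50040/10159 = -2438*1/46786 - 50040*1/10159 = -1219/23393 - 50040/10159 = -1182969541/237649487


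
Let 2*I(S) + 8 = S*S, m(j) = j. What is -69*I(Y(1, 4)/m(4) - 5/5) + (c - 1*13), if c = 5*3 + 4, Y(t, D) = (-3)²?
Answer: 7299/32 ≈ 228.09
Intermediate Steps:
Y(t, D) = 9
c = 19 (c = 15 + 4 = 19)
I(S) = -4 + S²/2 (I(S) = -4 + (S*S)/2 = -4 + S²/2)
-69*I(Y(1, 4)/m(4) - 5/5) + (c - 1*13) = -69*(-4 + (9/4 - 5/5)²/2) + (19 - 1*13) = -69*(-4 + (9*(¼) - 5*⅕)²/2) + (19 - 13) = -69*(-4 + (9/4 - 1)²/2) + 6 = -69*(-4 + (5/4)²/2) + 6 = -69*(-4 + (½)*(25/16)) + 6 = -69*(-4 + 25/32) + 6 = -69*(-103/32) + 6 = 7107/32 + 6 = 7299/32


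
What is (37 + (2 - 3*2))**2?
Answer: 1089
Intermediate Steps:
(37 + (2 - 3*2))**2 = (37 + (2 - 6))**2 = (37 - 4)**2 = 33**2 = 1089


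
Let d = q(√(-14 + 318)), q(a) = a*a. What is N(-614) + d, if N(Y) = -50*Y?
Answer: 31004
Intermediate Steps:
q(a) = a²
d = 304 (d = (√(-14 + 318))² = (√304)² = (4*√19)² = 304)
N(-614) + d = -50*(-614) + 304 = 30700 + 304 = 31004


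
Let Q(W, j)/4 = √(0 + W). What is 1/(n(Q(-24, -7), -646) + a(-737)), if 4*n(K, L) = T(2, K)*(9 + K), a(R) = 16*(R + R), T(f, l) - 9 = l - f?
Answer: -4*I/(128*√6 + 94657*I) ≈ -4.2257e-5 - 1.3997e-7*I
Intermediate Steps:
Q(W, j) = 4*√W (Q(W, j) = 4*√(0 + W) = 4*√W)
T(f, l) = 9 + l - f (T(f, l) = 9 + (l - f) = 9 + l - f)
a(R) = 32*R (a(R) = 16*(2*R) = 32*R)
n(K, L) = (7 + K)*(9 + K)/4 (n(K, L) = ((9 + K - 1*2)*(9 + K))/4 = ((9 + K - 2)*(9 + K))/4 = ((7 + K)*(9 + K))/4 = (7 + K)*(9 + K)/4)
1/(n(Q(-24, -7), -646) + a(-737)) = 1/((7 + 4*√(-24))*(9 + 4*√(-24))/4 + 32*(-737)) = 1/((7 + 4*(2*I*√6))*(9 + 4*(2*I*√6))/4 - 23584) = 1/((7 + 8*I*√6)*(9 + 8*I*√6)/4 - 23584) = 1/(-23584 + (7 + 8*I*√6)*(9 + 8*I*√6)/4)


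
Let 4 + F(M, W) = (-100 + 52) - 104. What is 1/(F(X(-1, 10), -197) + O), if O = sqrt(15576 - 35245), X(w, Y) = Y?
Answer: -12/3385 - I*sqrt(19669)/44005 ≈ -0.0035451 - 0.0031871*I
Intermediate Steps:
F(M, W) = -156 (F(M, W) = -4 + ((-100 + 52) - 104) = -4 + (-48 - 104) = -4 - 152 = -156)
O = I*sqrt(19669) (O = sqrt(-19669) = I*sqrt(19669) ≈ 140.25*I)
1/(F(X(-1, 10), -197) + O) = 1/(-156 + I*sqrt(19669))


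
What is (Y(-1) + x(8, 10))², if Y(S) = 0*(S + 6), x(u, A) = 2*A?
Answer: 400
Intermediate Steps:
Y(S) = 0 (Y(S) = 0*(6 + S) = 0)
(Y(-1) + x(8, 10))² = (0 + 2*10)² = (0 + 20)² = 20² = 400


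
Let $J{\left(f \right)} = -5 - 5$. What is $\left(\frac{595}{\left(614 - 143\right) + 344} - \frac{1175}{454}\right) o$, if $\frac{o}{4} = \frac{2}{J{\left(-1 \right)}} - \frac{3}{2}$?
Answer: $\frac{2337483}{185005} \approx 12.635$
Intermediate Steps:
$J{\left(f \right)} = -10$
$o = - \frac{34}{5}$ ($o = 4 \left(\frac{2}{-10} - \frac{3}{2}\right) = 4 \left(2 \left(- \frac{1}{10}\right) - \frac{3}{2}\right) = 4 \left(- \frac{1}{5} - \frac{3}{2}\right) = 4 \left(- \frac{17}{10}\right) = - \frac{34}{5} \approx -6.8$)
$\left(\frac{595}{\left(614 - 143\right) + 344} - \frac{1175}{454}\right) o = \left(\frac{595}{\left(614 - 143\right) + 344} - \frac{1175}{454}\right) \left(- \frac{34}{5}\right) = \left(\frac{595}{471 + 344} - \frac{1175}{454}\right) \left(- \frac{34}{5}\right) = \left(\frac{595}{815} - \frac{1175}{454}\right) \left(- \frac{34}{5}\right) = \left(595 \cdot \frac{1}{815} - \frac{1175}{454}\right) \left(- \frac{34}{5}\right) = \left(\frac{119}{163} - \frac{1175}{454}\right) \left(- \frac{34}{5}\right) = \left(- \frac{137499}{74002}\right) \left(- \frac{34}{5}\right) = \frac{2337483}{185005}$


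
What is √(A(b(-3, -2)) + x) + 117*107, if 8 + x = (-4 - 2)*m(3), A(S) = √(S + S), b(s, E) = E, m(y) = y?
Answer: 12519 + √(-26 + 2*I) ≈ 12519.0 + 5.1028*I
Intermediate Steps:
A(S) = √2*√S (A(S) = √(2*S) = √2*√S)
x = -26 (x = -8 + (-4 - 2)*3 = -8 - 6*3 = -8 - 18 = -26)
√(A(b(-3, -2)) + x) + 117*107 = √(√2*√(-2) - 26) + 117*107 = √(√2*(I*√2) - 26) + 12519 = √(2*I - 26) + 12519 = √(-26 + 2*I) + 12519 = 12519 + √(-26 + 2*I)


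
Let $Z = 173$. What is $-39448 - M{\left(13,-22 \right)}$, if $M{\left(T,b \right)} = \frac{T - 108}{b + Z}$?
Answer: $- \frac{5956553}{151} \approx -39447.0$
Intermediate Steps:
$M{\left(T,b \right)} = \frac{-108 + T}{173 + b}$ ($M{\left(T,b \right)} = \frac{T - 108}{b + 173} = \frac{-108 + T}{173 + b}$)
$-39448 - M{\left(13,-22 \right)} = -39448 - \frac{-108 + 13}{173 - 22} = -39448 - \frac{1}{151} \left(-95\right) = -39448 - - \frac{95}{151} = -39448 + \frac{95}{151} = - \frac{5956553}{151}$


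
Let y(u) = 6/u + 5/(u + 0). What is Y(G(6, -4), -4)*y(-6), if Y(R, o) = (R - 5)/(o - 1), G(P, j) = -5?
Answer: -11/3 ≈ -3.6667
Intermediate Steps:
y(u) = 11/u (y(u) = 6/u + 5/u = 11/u)
Y(R, o) = (-5 + R)/(-1 + o)
Y(G(6, -4), -4)*y(-6) = ((-5 - 5)/(-1 - 4))*(11/(-6)) = (-10/(-5))*(11*(-⅙)) = -⅕*(-10)*(-11/6) = 2*(-11/6) = -11/3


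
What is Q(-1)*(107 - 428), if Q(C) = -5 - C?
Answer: 1284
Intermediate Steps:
Q(-1)*(107 - 428) = (-5 - 1*(-1))*(107 - 428) = (-5 + 1)*(-321) = -4*(-321) = 1284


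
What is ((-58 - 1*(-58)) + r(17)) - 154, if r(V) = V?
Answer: -137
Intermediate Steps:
((-58 - 1*(-58)) + r(17)) - 154 = ((-58 - 1*(-58)) + 17) - 154 = ((-58 + 58) + 17) - 154 = (0 + 17) - 154 = 17 - 154 = -137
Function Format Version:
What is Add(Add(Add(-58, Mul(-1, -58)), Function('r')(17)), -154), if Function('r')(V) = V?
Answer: -137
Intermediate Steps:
Add(Add(Add(-58, Mul(-1, -58)), Function('r')(17)), -154) = Add(Add(Add(-58, Mul(-1, -58)), 17), -154) = Add(Add(Add(-58, 58), 17), -154) = Add(Add(0, 17), -154) = Add(17, -154) = -137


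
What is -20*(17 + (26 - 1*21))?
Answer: -440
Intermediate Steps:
-20*(17 + (26 - 1*21)) = -20*(17 + (26 - 21)) = -20*(17 + 5) = -20*22 = -440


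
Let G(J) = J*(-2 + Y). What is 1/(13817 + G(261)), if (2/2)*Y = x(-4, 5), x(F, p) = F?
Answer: 1/12251 ≈ 8.1626e-5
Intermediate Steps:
Y = -4
G(J) = -6*J (G(J) = J*(-2 - 4) = J*(-6) = -6*J)
1/(13817 + G(261)) = 1/(13817 - 6*261) = 1/(13817 - 1566) = 1/12251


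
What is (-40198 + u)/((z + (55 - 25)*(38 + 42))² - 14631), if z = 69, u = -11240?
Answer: -8573/1013555 ≈ -0.0084583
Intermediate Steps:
(-40198 + u)/((z + (55 - 25)*(38 + 42))² - 14631) = (-40198 - 11240)/((69 + (55 - 25)*(38 + 42))² - 14631) = -51438/((69 + 30*80)² - 14631) = -51438/((69 + 2400)² - 14631) = -51438/(2469² - 14631) = -51438/(6095961 - 14631) = -51438/6081330 = -51438*1/6081330 = -8573/1013555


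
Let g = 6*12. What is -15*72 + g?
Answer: -1008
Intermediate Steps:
g = 72
-15*72 + g = -15*72 + 72 = -1080 + 72 = -1008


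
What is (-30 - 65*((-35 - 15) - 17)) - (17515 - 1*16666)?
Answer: 3476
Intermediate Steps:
(-30 - 65*((-35 - 15) - 17)) - (17515 - 1*16666) = (-30 - 65*(-50 - 17)) - (17515 - 16666) = (-30 - 65*(-67)) - 1*849 = (-30 + 4355) - 849 = 4325 - 849 = 3476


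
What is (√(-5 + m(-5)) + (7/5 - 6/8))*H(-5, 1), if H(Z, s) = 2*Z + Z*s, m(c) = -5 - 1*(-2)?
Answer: -39/4 - 30*I*√2 ≈ -9.75 - 42.426*I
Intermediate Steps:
m(c) = -3 (m(c) = -5 + 2 = -3)
(√(-5 + m(-5)) + (7/5 - 6/8))*H(-5, 1) = (√(-5 - 3) + (7/5 - 6/8))*(-5*(2 + 1)) = (√(-8) + (7*(⅕) - 6*⅛))*(-5*3) = (2*I*√2 + (7/5 - ¾))*(-15) = (2*I*√2 + 13/20)*(-15) = (13/20 + 2*I*√2)*(-15) = -39/4 - 30*I*√2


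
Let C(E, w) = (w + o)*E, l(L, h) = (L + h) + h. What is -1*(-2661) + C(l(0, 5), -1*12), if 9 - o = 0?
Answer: 2631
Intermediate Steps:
o = 9 (o = 9 - 1*0 = 9 + 0 = 9)
l(L, h) = L + 2*h
C(E, w) = E*(9 + w) (C(E, w) = (w + 9)*E = (9 + w)*E = E*(9 + w))
-1*(-2661) + C(l(0, 5), -1*12) = -1*(-2661) + (0 + 2*5)*(9 - 1*12) = 2661 + (0 + 10)*(9 - 12) = 2661 + 10*(-3) = 2661 - 30 = 2631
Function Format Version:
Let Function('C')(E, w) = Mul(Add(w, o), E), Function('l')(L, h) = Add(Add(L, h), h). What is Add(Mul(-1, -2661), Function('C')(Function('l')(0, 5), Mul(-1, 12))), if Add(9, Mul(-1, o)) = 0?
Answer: 2631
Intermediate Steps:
o = 9 (o = Add(9, Mul(-1, 0)) = Add(9, 0) = 9)
Function('l')(L, h) = Add(L, Mul(2, h))
Function('C')(E, w) = Mul(E, Add(9, w)) (Function('C')(E, w) = Mul(Add(w, 9), E) = Mul(Add(9, w), E) = Mul(E, Add(9, w)))
Add(Mul(-1, -2661), Function('C')(Function('l')(0, 5), Mul(-1, 12))) = Add(Mul(-1, -2661), Mul(Add(0, Mul(2, 5)), Add(9, Mul(-1, 12)))) = Add(2661, Mul(Add(0, 10), Add(9, -12))) = Add(2661, Mul(10, -3)) = Add(2661, -30) = 2631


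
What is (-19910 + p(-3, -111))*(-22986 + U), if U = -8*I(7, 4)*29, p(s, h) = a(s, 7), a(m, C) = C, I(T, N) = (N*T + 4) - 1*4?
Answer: 586780246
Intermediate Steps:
I(T, N) = N*T (I(T, N) = (4 + N*T) - 4 = N*T)
p(s, h) = 7
U = -6496 (U = -32*7*29 = -8*28*29 = -224*29 = -6496)
(-19910 + p(-3, -111))*(-22986 + U) = (-19910 + 7)*(-22986 - 6496) = -19903*(-29482) = 586780246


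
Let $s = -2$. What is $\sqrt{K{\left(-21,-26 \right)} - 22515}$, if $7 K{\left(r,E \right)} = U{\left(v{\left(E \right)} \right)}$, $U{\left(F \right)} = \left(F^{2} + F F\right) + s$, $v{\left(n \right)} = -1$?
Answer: $i \sqrt{22515} \approx 150.05 i$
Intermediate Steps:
$U{\left(F \right)} = -2 + 2 F^{2}$ ($U{\left(F \right)} = \left(F^{2} + F F\right) - 2 = \left(F^{2} + F^{2}\right) - 2 = 2 F^{2} - 2 = -2 + 2 F^{2}$)
$K{\left(r,E \right)} = 0$ ($K{\left(r,E \right)} = \frac{-2 + 2 \left(-1\right)^{2}}{7} = \frac{-2 + 2 \cdot 1}{7} = \frac{-2 + 2}{7} = \frac{1}{7} \cdot 0 = 0$)
$\sqrt{K{\left(-21,-26 \right)} - 22515} = \sqrt{0 - 22515} = \sqrt{-22515} = i \sqrt{22515}$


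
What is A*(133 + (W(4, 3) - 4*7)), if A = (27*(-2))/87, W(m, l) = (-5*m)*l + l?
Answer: -864/29 ≈ -29.793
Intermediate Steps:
W(m, l) = l - 5*l*m (W(m, l) = -5*l*m + l = l - 5*l*m)
A = -18/29 (A = -54*1/87 = -18/29 ≈ -0.62069)
A*(133 + (W(4, 3) - 4*7)) = -18*(133 + (3*(1 - 5*4) - 4*7))/29 = -18*(133 + (3*(1 - 20) - 28))/29 = -18*(133 + (3*(-19) - 28))/29 = -18*(133 + (-57 - 28))/29 = -18*(133 - 85)/29 = -18/29*48 = -864/29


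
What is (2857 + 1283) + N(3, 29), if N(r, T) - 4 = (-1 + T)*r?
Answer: 4228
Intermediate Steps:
N(r, T) = 4 + r*(-1 + T) (N(r, T) = 4 + (-1 + T)*r = 4 + r*(-1 + T))
(2857 + 1283) + N(3, 29) = (2857 + 1283) + (4 - 1*3 + 29*3) = 4140 + (4 - 3 + 87) = 4140 + 88 = 4228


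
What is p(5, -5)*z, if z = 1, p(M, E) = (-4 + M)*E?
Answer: -5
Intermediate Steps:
p(M, E) = E*(-4 + M)
p(5, -5)*z = -5*(-4 + 5)*1 = -5*1*1 = -5*1 = -5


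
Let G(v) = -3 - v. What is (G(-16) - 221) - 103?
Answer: -311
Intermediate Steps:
(G(-16) - 221) - 103 = ((-3 - 1*(-16)) - 221) - 103 = ((-3 + 16) - 221) - 103 = (13 - 221) - 103 = -208 - 103 = -311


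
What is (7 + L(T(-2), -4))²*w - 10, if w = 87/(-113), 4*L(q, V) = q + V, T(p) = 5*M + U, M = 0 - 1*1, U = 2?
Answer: -56447/1808 ≈ -31.221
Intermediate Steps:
M = -1 (M = 0 - 1 = -1)
T(p) = -3 (T(p) = 5*(-1) + 2 = -5 + 2 = -3)
L(q, V) = V/4 + q/4 (L(q, V) = (q + V)/4 = (V + q)/4 = V/4 + q/4)
w = -87/113 (w = 87*(-1/113) = -87/113 ≈ -0.76991)
(7 + L(T(-2), -4))²*w - 10 = (7 + ((¼)*(-4) + (¼)*(-3)))²*(-87/113) - 10 = (7 + (-1 - ¾))²*(-87/113) - 10 = (7 - 7/4)²*(-87/113) - 10 = (21/4)²*(-87/113) - 10 = (441/16)*(-87/113) - 10 = -38367/1808 - 10 = -56447/1808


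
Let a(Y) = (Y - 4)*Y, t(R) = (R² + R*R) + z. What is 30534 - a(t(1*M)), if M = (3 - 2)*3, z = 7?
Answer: 30009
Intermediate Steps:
M = 3 (M = 1*3 = 3)
t(R) = 7 + 2*R² (t(R) = (R² + R*R) + 7 = (R² + R²) + 7 = 2*R² + 7 = 7 + 2*R²)
a(Y) = Y*(-4 + Y) (a(Y) = (-4 + Y)*Y = Y*(-4 + Y))
30534 - a(t(1*M)) = 30534 - (7 + 2*(1*3)²)*(-4 + (7 + 2*(1*3)²)) = 30534 - (7 + 2*3²)*(-4 + (7 + 2*3²)) = 30534 - (7 + 2*9)*(-4 + (7 + 2*9)) = 30534 - (7 + 18)*(-4 + (7 + 18)) = 30534 - 25*(-4 + 25) = 30534 - 25*21 = 30534 - 1*525 = 30534 - 525 = 30009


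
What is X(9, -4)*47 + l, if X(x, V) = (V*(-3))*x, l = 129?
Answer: 5205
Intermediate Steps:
X(x, V) = -3*V*x (X(x, V) = (-3*V)*x = -3*V*x)
X(9, -4)*47 + l = -3*(-4)*9*47 + 129 = 108*47 + 129 = 5076 + 129 = 5205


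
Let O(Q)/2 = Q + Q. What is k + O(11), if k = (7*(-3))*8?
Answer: -124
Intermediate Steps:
O(Q) = 4*Q (O(Q) = 2*(Q + Q) = 2*(2*Q) = 4*Q)
k = -168 (k = -21*8 = -168)
k + O(11) = -168 + 4*11 = -168 + 44 = -124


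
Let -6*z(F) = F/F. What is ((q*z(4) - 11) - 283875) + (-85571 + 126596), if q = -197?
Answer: -1456969/6 ≈ -2.4283e+5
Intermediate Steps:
z(F) = -⅙ (z(F) = -F/(6*F) = -⅙*1 = -⅙)
((q*z(4) - 11) - 283875) + (-85571 + 126596) = ((-197*(-⅙) - 11) - 283875) + (-85571 + 126596) = ((197/6 - 11) - 283875) + 41025 = (131/6 - 283875) + 41025 = -1703119/6 + 41025 = -1456969/6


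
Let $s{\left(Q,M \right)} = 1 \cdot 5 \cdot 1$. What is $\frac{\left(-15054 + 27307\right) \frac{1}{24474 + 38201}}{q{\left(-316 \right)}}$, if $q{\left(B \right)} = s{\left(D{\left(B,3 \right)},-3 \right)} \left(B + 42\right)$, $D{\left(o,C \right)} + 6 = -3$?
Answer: $- \frac{12253}{85864750} \approx -0.0001427$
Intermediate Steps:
$D{\left(o,C \right)} = -9$ ($D{\left(o,C \right)} = -6 - 3 = -9$)
$s{\left(Q,M \right)} = 5$ ($s{\left(Q,M \right)} = 5 \cdot 1 = 5$)
$q{\left(B \right)} = 210 + 5 B$ ($q{\left(B \right)} = 5 \left(B + 42\right) = 5 \left(42 + B\right) = 210 + 5 B$)
$\frac{\left(-15054 + 27307\right) \frac{1}{24474 + 38201}}{q{\left(-316 \right)}} = \frac{\left(-15054 + 27307\right) \frac{1}{24474 + 38201}}{210 + 5 \left(-316\right)} = \frac{12253 \cdot \frac{1}{62675}}{210 - 1580} = \frac{12253 \cdot \frac{1}{62675}}{-1370} = \frac{12253}{62675} \left(- \frac{1}{1370}\right) = - \frac{12253}{85864750}$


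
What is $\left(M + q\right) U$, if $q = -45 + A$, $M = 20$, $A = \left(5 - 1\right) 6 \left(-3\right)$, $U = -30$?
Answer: $2910$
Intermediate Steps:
$A = -72$ ($A = 4 \left(-18\right) = -72$)
$q = -117$ ($q = -45 - 72 = -117$)
$\left(M + q\right) U = \left(20 - 117\right) \left(-30\right) = \left(-97\right) \left(-30\right) = 2910$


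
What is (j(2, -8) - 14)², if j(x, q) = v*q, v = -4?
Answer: 324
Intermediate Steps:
j(x, q) = -4*q
(j(2, -8) - 14)² = (-4*(-8) - 14)² = (32 - 14)² = 18² = 324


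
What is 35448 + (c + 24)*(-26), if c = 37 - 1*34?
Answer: 34746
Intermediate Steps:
c = 3 (c = 37 - 34 = 3)
35448 + (c + 24)*(-26) = 35448 + (3 + 24)*(-26) = 35448 + 27*(-26) = 35448 - 702 = 34746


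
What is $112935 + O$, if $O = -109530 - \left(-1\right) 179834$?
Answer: $183239$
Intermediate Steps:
$O = 70304$ ($O = -109530 - -179834 = -109530 + 179834 = 70304$)
$112935 + O = 112935 + 70304 = 183239$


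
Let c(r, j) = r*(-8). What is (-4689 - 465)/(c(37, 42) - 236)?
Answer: 2577/266 ≈ 9.6880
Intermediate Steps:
c(r, j) = -8*r
(-4689 - 465)/(c(37, 42) - 236) = (-4689 - 465)/(-8*37 - 236) = -5154/(-296 - 236) = -5154/(-532) = -5154*(-1/532) = 2577/266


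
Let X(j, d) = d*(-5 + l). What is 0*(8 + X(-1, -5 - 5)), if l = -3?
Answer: 0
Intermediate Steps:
X(j, d) = -8*d (X(j, d) = d*(-5 - 3) = d*(-8) = -8*d)
0*(8 + X(-1, -5 - 5)) = 0*(8 - 8*(-5 - 5)) = 0*(8 - 8*(-10)) = 0*(8 + 80) = 0*88 = 0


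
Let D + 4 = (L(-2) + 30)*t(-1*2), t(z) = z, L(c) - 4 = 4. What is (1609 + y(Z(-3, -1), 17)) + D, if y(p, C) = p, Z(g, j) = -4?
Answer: 1525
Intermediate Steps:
L(c) = 8 (L(c) = 4 + 4 = 8)
D = -80 (D = -4 + (8 + 30)*(-1*2) = -4 + 38*(-2) = -4 - 76 = -80)
(1609 + y(Z(-3, -1), 17)) + D = (1609 - 4) - 80 = 1605 - 80 = 1525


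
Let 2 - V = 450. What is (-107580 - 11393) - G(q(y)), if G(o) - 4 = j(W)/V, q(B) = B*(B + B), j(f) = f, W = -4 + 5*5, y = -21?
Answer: -7614525/64 ≈ -1.1898e+5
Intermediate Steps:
V = -448 (V = 2 - 1*450 = 2 - 450 = -448)
W = 21 (W = -4 + 25 = 21)
q(B) = 2*B**2 (q(B) = B*(2*B) = 2*B**2)
G(o) = 253/64 (G(o) = 4 + 21/(-448) = 4 + 21*(-1/448) = 4 - 3/64 = 253/64)
(-107580 - 11393) - G(q(y)) = (-107580 - 11393) - 1*253/64 = -118973 - 253/64 = -7614525/64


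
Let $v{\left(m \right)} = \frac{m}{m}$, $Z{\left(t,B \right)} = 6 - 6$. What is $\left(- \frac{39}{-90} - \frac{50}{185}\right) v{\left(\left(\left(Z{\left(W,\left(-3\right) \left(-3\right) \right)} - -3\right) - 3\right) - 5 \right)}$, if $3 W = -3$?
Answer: $\frac{181}{1110} \approx 0.16306$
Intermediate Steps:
$W = -1$ ($W = \frac{1}{3} \left(-3\right) = -1$)
$Z{\left(t,B \right)} = 0$ ($Z{\left(t,B \right)} = 6 - 6 = 0$)
$v{\left(m \right)} = 1$
$\left(- \frac{39}{-90} - \frac{50}{185}\right) v{\left(\left(\left(Z{\left(W,\left(-3\right) \left(-3\right) \right)} - -3\right) - 3\right) - 5 \right)} = \left(- \frac{39}{-90} - \frac{50}{185}\right) 1 = \left(\left(-39\right) \left(- \frac{1}{90}\right) - \frac{10}{37}\right) 1 = \left(\frac{13}{30} - \frac{10}{37}\right) 1 = \frac{181}{1110} \cdot 1 = \frac{181}{1110}$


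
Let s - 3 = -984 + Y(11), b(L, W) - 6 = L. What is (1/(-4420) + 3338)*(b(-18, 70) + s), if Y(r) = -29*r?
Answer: -4839298552/1105 ≈ -4.3795e+6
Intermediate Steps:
b(L, W) = 6 + L
s = -1300 (s = 3 + (-984 - 29*11) = 3 + (-984 - 319) = 3 - 1303 = -1300)
(1/(-4420) + 3338)*(b(-18, 70) + s) = (1/(-4420) + 3338)*((6 - 18) - 1300) = (-1/4420 + 3338)*(-12 - 1300) = (14753959/4420)*(-1312) = -4839298552/1105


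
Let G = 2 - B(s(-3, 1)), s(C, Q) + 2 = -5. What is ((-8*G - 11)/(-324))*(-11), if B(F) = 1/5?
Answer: -1397/1620 ≈ -0.86235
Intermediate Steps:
s(C, Q) = -7 (s(C, Q) = -2 - 5 = -7)
B(F) = 1/5 (B(F) = 1*(1/5) = 1/5)
G = 9/5 (G = 2 - 1*1/5 = 2 - 1/5 = 9/5 ≈ 1.8000)
((-8*G - 11)/(-324))*(-11) = ((-8*9/5 - 11)/(-324))*(-11) = ((-72/5 - 11)*(-1/324))*(-11) = -127/5*(-1/324)*(-11) = (127/1620)*(-11) = -1397/1620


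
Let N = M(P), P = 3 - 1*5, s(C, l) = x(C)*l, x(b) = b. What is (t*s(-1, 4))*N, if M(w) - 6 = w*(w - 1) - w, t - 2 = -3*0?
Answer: -112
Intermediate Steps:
s(C, l) = C*l
t = 2 (t = 2 - 3*0 = 2 + 0 = 2)
P = -2 (P = 3 - 5 = -2)
M(w) = 6 - w + w*(-1 + w) (M(w) = 6 + (w*(w - 1) - w) = 6 + (w*(-1 + w) - w) = 6 + (-w + w*(-1 + w)) = 6 - w + w*(-1 + w))
N = 14 (N = 6 + (-2)**2 - 2*(-2) = 6 + 4 + 4 = 14)
(t*s(-1, 4))*N = (2*(-1*4))*14 = (2*(-4))*14 = -8*14 = -112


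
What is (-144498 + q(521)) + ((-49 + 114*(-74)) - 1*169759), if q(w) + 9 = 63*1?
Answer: -322688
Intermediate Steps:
q(w) = 54 (q(w) = -9 + 63*1 = -9 + 63 = 54)
(-144498 + q(521)) + ((-49 + 114*(-74)) - 1*169759) = (-144498 + 54) + ((-49 + 114*(-74)) - 1*169759) = -144444 + ((-49 - 8436) - 169759) = -144444 + (-8485 - 169759) = -144444 - 178244 = -322688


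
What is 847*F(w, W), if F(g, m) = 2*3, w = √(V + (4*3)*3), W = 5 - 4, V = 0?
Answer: 5082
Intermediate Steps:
W = 1
w = 6 (w = √(0 + (4*3)*3) = √(0 + 12*3) = √(0 + 36) = √36 = 6)
F(g, m) = 6
847*F(w, W) = 847*6 = 5082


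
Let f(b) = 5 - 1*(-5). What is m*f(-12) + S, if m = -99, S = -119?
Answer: -1109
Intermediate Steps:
f(b) = 10 (f(b) = 5 + 5 = 10)
m*f(-12) + S = -99*10 - 119 = -990 - 119 = -1109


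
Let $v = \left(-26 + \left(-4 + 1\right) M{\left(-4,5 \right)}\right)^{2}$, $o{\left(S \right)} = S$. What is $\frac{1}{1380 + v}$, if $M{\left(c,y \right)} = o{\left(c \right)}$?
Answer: $\frac{1}{1576} \approx 0.00063452$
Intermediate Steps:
$M{\left(c,y \right)} = c$
$v = 196$ ($v = \left(-26 + \left(-4 + 1\right) \left(-4\right)\right)^{2} = \left(-26 - -12\right)^{2} = \left(-26 + 12\right)^{2} = \left(-14\right)^{2} = 196$)
$\frac{1}{1380 + v} = \frac{1}{1380 + 196} = \frac{1}{1576}$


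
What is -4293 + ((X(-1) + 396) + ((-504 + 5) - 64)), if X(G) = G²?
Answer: -4459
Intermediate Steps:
-4293 + ((X(-1) + 396) + ((-504 + 5) - 64)) = -4293 + (((-1)² + 396) + ((-504 + 5) - 64)) = -4293 + ((1 + 396) + (-499 - 64)) = -4293 + (397 - 563) = -4293 - 166 = -4459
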